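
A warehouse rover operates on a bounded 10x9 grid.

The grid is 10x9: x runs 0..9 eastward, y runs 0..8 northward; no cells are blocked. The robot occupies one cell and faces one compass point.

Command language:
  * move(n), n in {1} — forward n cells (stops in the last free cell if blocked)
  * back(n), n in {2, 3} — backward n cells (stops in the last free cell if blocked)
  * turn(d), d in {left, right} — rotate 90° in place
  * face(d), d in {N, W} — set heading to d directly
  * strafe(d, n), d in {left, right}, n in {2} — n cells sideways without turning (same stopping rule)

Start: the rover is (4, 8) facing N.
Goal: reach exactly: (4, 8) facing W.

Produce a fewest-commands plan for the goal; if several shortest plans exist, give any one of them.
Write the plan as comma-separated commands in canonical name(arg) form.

face(W)

from: (4, 8) facing N
t=1 face(W) ⇒ (4, 8) facing W
minimal: 1 command(s), checked below 1.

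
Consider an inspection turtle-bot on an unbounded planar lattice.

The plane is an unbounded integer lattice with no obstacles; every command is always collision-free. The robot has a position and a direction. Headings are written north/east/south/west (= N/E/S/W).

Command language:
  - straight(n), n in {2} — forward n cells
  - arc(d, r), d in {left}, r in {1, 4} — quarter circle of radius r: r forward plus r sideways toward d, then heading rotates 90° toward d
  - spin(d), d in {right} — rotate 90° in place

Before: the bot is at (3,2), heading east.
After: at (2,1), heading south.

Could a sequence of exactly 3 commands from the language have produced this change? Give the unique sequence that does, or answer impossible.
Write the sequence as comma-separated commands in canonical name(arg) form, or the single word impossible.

key: running arc(left, 1) before spin(right) would end elsewhere — order is forced
from: at (3,2), heading east
[1] after spin(right): at (3,2), heading south
[2] after spin(right): at (3,2), heading west
[3] after arc(left, 1): at (2,1), heading south
no other 3-command option fits: unique.

spin(right), spin(right), arc(left, 1)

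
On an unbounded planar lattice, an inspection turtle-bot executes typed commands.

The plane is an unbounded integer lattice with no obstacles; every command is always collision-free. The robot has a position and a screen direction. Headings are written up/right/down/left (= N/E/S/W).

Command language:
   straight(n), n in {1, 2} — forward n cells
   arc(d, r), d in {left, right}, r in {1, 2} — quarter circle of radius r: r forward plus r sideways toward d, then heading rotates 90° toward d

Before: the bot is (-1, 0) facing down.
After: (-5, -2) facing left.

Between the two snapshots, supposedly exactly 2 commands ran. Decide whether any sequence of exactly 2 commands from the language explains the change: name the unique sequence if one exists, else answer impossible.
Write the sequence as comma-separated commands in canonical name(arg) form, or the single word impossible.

arc(right, 2), straight(2)

key: position moved to (-5,-2) AND the heading swung to W — translation plus rotation needed
begin: (-1, 0) facing down
1. arc(right, 2) → (-3, -2) facing left
2. straight(2) → (-5, -2) facing left
no other 2-command option fits: unique.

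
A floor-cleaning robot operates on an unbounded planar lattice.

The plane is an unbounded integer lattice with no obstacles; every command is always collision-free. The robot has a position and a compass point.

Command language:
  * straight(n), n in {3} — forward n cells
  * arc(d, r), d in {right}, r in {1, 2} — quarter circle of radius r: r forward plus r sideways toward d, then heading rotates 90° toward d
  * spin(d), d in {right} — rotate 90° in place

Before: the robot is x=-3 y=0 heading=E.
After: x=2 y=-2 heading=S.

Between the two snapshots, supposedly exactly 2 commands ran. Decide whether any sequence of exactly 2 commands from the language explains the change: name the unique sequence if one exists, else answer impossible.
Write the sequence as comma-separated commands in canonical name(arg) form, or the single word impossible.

straight(3), arc(right, 2)

key: cell and facing (now S) both changed — the 2 commands mix motion and turning
start: x=-3 y=0 heading=E
step 1 (straight(3)): x=0 y=0 heading=E
step 2 (arc(right, 2)): x=2 y=-2 heading=S
all 16 alternatives checked — unique.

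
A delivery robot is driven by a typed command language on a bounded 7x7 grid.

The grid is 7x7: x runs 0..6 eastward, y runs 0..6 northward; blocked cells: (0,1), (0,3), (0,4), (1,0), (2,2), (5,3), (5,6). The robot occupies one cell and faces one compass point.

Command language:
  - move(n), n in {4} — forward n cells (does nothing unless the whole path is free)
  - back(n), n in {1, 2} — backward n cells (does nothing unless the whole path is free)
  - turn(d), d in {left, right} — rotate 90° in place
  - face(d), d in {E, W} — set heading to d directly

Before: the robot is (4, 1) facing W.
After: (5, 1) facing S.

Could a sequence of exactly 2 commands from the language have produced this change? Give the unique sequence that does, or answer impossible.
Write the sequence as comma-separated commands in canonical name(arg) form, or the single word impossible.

key: order matters: swapping back(1) and turn(left) lands elsewhere
t0: (4, 1) facing W
[1] after back(1): (5, 1) facing W
[2] after turn(left): (5, 1) facing S
no other 2-command option fits: unique.

back(1), turn(left)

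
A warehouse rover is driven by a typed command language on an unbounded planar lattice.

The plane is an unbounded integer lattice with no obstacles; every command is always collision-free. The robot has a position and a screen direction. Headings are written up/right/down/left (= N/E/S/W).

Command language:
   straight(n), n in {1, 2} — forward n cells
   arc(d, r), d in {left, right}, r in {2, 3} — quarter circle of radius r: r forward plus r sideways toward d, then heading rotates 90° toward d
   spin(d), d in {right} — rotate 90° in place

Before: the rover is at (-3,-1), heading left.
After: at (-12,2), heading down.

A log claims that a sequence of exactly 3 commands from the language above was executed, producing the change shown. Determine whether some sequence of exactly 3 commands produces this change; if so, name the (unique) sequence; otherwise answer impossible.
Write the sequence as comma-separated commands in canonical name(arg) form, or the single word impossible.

key: running arc(left, 3) before arc(right, 3) would end elsewhere — order is forced
begin: at (-3,-1), heading left
t=1 arc(right, 3) ⇒ at (-6,2), heading up
t=2 arc(left, 3) ⇒ at (-9,5), heading left
t=3 arc(left, 3) ⇒ at (-12,2), heading down
no other 3-command option fits: unique.

arc(right, 3), arc(left, 3), arc(left, 3)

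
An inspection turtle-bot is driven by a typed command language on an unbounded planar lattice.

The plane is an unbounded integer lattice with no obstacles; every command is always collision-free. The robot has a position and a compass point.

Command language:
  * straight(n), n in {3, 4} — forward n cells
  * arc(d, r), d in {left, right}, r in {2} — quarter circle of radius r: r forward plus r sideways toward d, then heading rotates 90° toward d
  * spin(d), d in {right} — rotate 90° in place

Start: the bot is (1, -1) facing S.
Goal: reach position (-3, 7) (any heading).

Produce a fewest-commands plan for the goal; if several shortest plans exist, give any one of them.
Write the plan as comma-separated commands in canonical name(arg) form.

arc(right, 2), arc(right, 2), straight(4), straight(4)

from: (1, -1) facing S
step 1 (arc(right, 2)): (-1, -3) facing W
step 2 (arc(right, 2)): (-3, -1) facing N
step 3 (straight(4)): (-3, 3) facing N
step 4 (straight(4)): (-3, 7) facing N
nothing shorter than 4 reaches the goal.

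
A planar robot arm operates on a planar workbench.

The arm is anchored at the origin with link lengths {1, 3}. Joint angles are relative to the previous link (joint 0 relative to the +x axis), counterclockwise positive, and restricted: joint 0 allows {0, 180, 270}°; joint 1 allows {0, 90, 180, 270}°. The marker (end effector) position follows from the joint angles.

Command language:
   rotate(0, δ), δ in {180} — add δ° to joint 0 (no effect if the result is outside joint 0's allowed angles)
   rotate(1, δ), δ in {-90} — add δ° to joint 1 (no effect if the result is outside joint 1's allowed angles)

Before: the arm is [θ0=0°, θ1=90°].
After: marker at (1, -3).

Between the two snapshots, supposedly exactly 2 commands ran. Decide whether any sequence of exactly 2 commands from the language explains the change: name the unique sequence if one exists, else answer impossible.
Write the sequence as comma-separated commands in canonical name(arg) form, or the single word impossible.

initial: [θ0=0°, θ1=90°]
1. rotate(1, -90) → [θ0=0°, θ1=0°]
2. rotate(1, -90) → [θ0=0°, θ1=270°]
no other 2-command option fits: unique.

rotate(1, -90), rotate(1, -90)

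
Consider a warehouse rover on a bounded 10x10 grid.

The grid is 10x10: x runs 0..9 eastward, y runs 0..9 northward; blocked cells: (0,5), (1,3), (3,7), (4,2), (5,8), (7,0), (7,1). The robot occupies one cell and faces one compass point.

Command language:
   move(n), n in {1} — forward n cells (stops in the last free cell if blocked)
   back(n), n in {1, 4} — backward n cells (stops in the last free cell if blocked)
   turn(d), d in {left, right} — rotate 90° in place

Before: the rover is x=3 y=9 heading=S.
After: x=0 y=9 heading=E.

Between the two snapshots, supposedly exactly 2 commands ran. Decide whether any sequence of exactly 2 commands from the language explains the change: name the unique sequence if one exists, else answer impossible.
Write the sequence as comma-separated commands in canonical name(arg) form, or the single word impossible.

key: position moved to (0,9) AND the heading swung to E — translation plus rotation needed
from: x=3 y=9 heading=S
1. turn(left) → x=3 y=9 heading=E
2. back(4) → x=0 y=9 heading=E
no rival 2-sequence matches.

turn(left), back(4)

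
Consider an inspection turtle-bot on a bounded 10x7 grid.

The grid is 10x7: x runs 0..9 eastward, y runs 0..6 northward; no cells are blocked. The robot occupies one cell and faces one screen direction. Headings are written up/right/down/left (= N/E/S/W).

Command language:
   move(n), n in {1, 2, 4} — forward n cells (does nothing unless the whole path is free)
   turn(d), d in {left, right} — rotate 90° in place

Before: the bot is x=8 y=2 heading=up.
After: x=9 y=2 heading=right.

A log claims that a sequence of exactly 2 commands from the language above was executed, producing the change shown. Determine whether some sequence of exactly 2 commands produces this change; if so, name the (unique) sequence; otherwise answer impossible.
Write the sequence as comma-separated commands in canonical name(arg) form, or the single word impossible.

turn(right), move(1)

key: running move(1) before turn(right) would end elsewhere — order is forced
start: x=8 y=2 heading=up
step 1 (turn(right)): x=8 y=2 heading=right
step 2 (move(1)): x=9 y=2 heading=right
uniquely the one of 25 2-step routes that fits.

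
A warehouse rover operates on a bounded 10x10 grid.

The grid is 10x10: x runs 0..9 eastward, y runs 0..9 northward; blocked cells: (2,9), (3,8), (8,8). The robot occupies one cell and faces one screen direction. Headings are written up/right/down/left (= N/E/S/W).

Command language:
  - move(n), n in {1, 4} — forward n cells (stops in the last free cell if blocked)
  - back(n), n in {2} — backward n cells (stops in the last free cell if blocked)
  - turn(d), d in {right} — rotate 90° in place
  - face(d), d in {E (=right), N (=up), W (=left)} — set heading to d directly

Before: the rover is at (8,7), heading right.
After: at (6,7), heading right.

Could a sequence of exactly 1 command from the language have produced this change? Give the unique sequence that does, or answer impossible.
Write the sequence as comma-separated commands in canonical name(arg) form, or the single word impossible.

key: still facing E — the one step turns nothing
start: at (8,7), heading right
step 1 (back(2)): at (6,7), heading right
uniquely the one of 7 1-step routes that fits.

back(2)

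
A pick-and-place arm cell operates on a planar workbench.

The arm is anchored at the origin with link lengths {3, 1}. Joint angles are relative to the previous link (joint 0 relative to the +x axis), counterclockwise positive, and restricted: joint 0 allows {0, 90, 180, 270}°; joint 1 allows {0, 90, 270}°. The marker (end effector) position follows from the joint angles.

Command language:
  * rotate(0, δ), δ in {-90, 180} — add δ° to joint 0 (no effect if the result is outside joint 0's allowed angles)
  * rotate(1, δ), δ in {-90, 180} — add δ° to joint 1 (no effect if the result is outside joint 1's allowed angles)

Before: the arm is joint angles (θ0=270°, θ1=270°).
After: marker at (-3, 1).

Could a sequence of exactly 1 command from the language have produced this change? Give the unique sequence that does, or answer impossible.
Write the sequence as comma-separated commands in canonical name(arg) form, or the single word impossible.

start: joint angles (θ0=270°, θ1=270°)
[1] after rotate(0, -90): joint angles (θ0=180°, θ1=270°)
no other 1-command option fits: unique.

rotate(0, -90)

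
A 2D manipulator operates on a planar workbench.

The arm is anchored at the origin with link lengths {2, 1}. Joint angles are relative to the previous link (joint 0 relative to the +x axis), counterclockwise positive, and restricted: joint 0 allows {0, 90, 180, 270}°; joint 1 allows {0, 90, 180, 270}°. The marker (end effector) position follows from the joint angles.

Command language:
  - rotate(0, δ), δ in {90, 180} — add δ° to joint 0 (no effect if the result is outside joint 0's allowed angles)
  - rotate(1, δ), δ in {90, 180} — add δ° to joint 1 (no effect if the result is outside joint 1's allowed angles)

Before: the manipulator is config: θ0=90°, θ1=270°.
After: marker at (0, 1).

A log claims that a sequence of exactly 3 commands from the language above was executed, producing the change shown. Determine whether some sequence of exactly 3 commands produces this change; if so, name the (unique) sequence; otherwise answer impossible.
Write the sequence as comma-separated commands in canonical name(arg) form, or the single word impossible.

rotate(1, 90), rotate(1, 90), rotate(1, 90)

t0: config: θ0=90°, θ1=270°
1. rotate(1, 90) → config: θ0=90°, θ1=0°
2. rotate(1, 90) → config: θ0=90°, θ1=90°
3. rotate(1, 90) → config: θ0=90°, θ1=180°
no rival 3-sequence matches.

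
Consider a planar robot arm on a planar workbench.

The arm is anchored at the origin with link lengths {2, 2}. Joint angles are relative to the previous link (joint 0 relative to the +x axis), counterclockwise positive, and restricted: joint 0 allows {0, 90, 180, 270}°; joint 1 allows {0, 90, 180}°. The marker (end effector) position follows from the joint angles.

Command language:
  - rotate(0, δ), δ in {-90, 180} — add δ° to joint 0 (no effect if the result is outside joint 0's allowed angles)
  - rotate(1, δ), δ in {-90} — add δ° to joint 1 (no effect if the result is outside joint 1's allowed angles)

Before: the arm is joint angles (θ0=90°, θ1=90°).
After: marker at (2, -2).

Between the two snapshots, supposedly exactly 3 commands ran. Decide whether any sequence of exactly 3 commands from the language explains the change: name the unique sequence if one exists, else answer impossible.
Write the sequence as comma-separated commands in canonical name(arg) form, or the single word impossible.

rotate(0, 180), rotate(0, 180), rotate(0, 180)

initial: joint angles (θ0=90°, θ1=90°)
[1] after rotate(0, 180): joint angles (θ0=270°, θ1=90°)
[2] after rotate(0, 180): joint angles (θ0=90°, θ1=90°)
[3] after rotate(0, 180): joint angles (θ0=270°, θ1=90°)
uniquely the one of 27 3-step routes that fits.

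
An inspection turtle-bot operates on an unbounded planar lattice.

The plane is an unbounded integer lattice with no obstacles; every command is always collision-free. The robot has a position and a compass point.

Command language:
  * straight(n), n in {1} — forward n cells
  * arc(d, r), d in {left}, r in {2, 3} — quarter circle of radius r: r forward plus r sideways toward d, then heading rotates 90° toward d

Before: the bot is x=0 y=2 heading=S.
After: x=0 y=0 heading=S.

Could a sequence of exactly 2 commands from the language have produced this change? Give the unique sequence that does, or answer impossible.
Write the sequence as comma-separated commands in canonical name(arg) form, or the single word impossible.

straight(1), straight(1)

key: still facing S at the end — nothing in the sequence rotates
initial: x=0 y=2 heading=S
t=1 straight(1) ⇒ x=0 y=1 heading=S
t=2 straight(1) ⇒ x=0 y=0 heading=S
uniquely the one of 9 2-step routes that fits.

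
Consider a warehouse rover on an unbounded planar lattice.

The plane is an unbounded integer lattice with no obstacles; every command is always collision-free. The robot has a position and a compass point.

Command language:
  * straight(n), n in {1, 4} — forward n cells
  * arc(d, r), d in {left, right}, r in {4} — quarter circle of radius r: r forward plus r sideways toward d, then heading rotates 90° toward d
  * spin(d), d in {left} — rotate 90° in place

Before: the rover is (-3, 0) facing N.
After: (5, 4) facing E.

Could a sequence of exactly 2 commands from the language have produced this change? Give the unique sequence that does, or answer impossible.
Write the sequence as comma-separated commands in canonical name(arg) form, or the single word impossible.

key: order matters: swapping arc(right, 4) and straight(4) lands elsewhere
initial: (-3, 0) facing N
[1] after arc(right, 4): (1, 4) facing E
[2] after straight(4): (5, 4) facing E
all 25 alternatives checked — unique.

arc(right, 4), straight(4)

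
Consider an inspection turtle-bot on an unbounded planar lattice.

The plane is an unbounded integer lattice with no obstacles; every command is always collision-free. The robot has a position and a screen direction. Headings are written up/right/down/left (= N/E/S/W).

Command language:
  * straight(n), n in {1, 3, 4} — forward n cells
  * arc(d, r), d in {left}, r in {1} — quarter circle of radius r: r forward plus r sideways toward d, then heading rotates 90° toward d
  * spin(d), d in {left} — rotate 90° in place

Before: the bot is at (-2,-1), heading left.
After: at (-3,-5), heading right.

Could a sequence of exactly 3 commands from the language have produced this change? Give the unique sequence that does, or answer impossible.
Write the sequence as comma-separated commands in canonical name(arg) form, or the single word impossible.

arc(left, 1), straight(3), spin(left)

key: cell and facing (now E) both changed — the 3 commands mix motion and turning
start: at (-2,-1), heading left
1. arc(left, 1) → at (-3,-2), heading down
2. straight(3) → at (-3,-5), heading down
3. spin(left) → at (-3,-5), heading right
uniquely the one of 125 3-step routes that fits.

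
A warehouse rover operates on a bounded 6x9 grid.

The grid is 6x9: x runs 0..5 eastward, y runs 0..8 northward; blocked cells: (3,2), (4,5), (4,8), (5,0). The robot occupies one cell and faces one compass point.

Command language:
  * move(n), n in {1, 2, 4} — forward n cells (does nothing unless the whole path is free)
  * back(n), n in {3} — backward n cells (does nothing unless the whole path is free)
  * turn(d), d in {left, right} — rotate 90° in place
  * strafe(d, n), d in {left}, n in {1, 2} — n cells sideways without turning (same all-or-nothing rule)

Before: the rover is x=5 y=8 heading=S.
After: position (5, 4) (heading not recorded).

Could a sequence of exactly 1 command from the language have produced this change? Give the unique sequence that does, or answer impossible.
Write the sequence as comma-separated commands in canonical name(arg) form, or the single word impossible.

from: x=5 y=8 heading=S
t=1 move(4) ⇒ x=5 y=4 heading=S
no rival 1-sequence matches.

move(4)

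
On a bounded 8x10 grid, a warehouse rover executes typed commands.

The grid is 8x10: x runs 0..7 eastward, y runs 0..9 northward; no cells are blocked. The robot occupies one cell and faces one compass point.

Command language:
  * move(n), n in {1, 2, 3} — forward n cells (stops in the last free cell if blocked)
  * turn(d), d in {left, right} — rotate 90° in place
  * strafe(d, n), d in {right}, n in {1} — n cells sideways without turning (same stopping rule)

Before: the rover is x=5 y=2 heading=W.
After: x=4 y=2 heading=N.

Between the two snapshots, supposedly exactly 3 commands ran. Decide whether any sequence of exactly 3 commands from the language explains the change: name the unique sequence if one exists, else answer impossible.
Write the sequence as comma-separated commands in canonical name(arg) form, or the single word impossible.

key: cell and facing (now N) both changed — the 3 commands mix motion and turning
start: x=5 y=2 heading=W
[1] after move(2): x=3 y=2 heading=W
[2] after turn(right): x=3 y=2 heading=N
[3] after strafe(right, 1): x=4 y=2 heading=N
no rival 3-sequence matches.

move(2), turn(right), strafe(right, 1)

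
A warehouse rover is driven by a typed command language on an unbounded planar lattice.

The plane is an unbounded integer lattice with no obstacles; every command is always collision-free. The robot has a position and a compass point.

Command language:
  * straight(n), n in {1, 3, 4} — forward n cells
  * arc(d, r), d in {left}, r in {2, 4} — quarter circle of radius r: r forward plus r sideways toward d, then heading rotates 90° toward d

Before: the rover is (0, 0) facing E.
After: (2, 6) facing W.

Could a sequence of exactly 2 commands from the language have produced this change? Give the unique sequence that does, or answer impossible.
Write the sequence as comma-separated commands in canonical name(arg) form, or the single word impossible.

key: position moved to (2,6) AND the heading swung to W — translation plus rotation needed
from: (0, 0) facing E
1. arc(left, 4) → (4, 4) facing N
2. arc(left, 2) → (2, 6) facing W
no other 2-command option fits: unique.

arc(left, 4), arc(left, 2)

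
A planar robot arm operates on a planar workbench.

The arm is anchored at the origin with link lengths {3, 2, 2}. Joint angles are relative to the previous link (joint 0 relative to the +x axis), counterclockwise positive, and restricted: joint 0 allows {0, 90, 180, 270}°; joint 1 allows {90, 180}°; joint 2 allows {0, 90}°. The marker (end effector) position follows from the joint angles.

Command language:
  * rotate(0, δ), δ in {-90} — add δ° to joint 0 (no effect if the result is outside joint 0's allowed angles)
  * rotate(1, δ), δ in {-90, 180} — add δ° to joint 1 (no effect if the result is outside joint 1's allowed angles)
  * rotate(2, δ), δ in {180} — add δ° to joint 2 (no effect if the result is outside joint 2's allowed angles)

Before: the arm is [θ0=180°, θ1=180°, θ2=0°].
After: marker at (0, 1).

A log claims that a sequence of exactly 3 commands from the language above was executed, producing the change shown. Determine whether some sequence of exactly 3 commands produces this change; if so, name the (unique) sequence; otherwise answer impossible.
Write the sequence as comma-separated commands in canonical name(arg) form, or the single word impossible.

rotate(0, -90), rotate(0, -90), rotate(0, -90)

from: [θ0=180°, θ1=180°, θ2=0°]
[1] after rotate(0, -90): [θ0=90°, θ1=180°, θ2=0°]
[2] after rotate(0, -90): [θ0=0°, θ1=180°, θ2=0°]
[3] after rotate(0, -90): [θ0=270°, θ1=180°, θ2=0°]
all 64 alternatives checked — unique.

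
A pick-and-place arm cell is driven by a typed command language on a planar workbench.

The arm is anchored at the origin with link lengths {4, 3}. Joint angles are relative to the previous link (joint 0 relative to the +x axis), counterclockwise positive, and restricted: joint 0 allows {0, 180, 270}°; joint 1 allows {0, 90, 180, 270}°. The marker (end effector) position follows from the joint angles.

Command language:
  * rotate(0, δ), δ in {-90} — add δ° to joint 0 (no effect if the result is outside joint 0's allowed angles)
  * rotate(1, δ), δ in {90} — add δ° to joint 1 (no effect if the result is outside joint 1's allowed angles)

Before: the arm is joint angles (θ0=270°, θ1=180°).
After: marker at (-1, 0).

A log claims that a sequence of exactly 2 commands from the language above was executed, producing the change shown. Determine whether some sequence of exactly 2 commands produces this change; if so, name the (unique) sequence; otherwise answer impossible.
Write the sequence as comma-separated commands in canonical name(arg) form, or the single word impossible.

t0: joint angles (θ0=270°, θ1=180°)
1. rotate(0, -90) → joint angles (θ0=180°, θ1=180°)
2. rotate(0, -90) → joint angles (θ0=180°, θ1=180°)
uniquely the one of 4 2-step routes that fits.

rotate(0, -90), rotate(0, -90)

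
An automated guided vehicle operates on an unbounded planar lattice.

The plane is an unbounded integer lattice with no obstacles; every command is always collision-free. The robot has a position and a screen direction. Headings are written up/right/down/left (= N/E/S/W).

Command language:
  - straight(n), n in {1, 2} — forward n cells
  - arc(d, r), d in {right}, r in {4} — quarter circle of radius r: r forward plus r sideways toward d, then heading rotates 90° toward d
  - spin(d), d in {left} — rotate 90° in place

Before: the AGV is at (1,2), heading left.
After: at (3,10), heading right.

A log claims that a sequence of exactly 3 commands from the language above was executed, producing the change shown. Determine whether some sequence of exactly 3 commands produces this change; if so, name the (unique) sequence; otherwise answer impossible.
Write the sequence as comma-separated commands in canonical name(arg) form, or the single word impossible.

arc(right, 4), arc(right, 4), straight(2)

key: running straight(2) before arc(right, 4) would end elsewhere — order is forced
t0: at (1,2), heading left
t=1 arc(right, 4) ⇒ at (-3,6), heading up
t=2 arc(right, 4) ⇒ at (1,10), heading right
t=3 straight(2) ⇒ at (3,10), heading right
uniquely the one of 64 3-step routes that fits.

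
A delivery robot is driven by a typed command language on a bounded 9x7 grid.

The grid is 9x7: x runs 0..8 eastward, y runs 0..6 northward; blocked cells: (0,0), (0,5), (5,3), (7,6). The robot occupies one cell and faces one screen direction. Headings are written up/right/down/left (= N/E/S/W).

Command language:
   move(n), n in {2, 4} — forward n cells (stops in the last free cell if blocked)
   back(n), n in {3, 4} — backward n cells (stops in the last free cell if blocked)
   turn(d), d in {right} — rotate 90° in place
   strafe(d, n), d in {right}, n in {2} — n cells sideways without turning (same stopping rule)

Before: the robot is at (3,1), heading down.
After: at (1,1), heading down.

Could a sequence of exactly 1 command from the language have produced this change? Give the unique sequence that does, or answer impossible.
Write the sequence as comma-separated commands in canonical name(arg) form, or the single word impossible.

key: still facing S — the one step turns nothing
initial: at (3,1), heading down
1. strafe(right, 2) → at (1,1), heading down
all 6 alternatives checked — unique.

strafe(right, 2)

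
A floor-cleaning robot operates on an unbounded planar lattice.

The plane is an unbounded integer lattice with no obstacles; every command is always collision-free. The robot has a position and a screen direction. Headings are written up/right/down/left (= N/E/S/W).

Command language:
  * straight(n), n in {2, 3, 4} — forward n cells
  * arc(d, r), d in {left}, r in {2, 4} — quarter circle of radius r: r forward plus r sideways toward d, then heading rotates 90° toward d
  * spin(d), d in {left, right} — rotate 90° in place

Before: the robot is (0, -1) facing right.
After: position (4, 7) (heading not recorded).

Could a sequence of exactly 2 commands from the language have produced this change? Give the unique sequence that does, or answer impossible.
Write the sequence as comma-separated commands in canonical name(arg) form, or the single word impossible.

arc(left, 4), straight(4)

key: order matters: swapping arc(left, 4) and straight(4) lands elsewhere
t0: (0, -1) facing right
1. arc(left, 4) → (4, 3) facing up
2. straight(4) → (4, 7) facing up
all 49 alternatives checked — unique.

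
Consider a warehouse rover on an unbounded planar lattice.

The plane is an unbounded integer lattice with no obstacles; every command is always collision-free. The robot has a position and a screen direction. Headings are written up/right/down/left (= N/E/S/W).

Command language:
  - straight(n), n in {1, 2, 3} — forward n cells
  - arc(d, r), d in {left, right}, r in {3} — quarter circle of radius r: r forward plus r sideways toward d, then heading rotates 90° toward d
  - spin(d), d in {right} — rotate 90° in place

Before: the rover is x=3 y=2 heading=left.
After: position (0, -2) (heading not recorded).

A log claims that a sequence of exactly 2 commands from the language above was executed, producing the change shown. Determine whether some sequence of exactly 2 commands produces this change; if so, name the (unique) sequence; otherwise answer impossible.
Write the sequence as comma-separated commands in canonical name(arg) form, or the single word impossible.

key: running straight(1) before arc(left, 3) would end elsewhere — order is forced
from: x=3 y=2 heading=left
t=1 arc(left, 3) ⇒ x=0 y=-1 heading=down
t=2 straight(1) ⇒ x=0 y=-2 heading=down
no other 2-command option fits: unique.

arc(left, 3), straight(1)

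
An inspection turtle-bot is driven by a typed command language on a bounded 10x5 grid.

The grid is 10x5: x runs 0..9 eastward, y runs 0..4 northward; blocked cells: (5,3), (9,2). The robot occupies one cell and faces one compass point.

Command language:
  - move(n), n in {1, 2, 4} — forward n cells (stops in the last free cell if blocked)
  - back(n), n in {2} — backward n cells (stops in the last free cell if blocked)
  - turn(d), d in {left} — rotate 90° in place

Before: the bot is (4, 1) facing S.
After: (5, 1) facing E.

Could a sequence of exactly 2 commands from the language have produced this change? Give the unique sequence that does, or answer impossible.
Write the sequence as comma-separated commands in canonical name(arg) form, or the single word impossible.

key: cell and facing (now E) both changed — the 2 commands mix motion and turning
from: (4, 1) facing S
step 1 (turn(left)): (4, 1) facing E
step 2 (move(1)): (5, 1) facing E
no other 2-command option fits: unique.

turn(left), move(1)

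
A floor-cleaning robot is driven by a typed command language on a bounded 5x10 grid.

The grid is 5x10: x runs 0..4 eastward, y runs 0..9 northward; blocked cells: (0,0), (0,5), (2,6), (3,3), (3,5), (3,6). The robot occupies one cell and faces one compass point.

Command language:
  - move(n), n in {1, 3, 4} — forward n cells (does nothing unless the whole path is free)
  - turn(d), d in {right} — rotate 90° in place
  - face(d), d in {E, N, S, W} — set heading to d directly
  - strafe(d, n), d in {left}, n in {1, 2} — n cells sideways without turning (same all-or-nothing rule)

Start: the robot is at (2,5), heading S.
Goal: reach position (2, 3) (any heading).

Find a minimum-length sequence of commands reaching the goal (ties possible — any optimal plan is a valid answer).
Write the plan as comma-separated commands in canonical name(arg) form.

initial: at (2,5), heading S
step 1 (move(1)): at (2,4), heading S
step 2 (move(1)): at (2,3), heading S
minimal: 2 command(s), checked below 2.

move(1), move(1)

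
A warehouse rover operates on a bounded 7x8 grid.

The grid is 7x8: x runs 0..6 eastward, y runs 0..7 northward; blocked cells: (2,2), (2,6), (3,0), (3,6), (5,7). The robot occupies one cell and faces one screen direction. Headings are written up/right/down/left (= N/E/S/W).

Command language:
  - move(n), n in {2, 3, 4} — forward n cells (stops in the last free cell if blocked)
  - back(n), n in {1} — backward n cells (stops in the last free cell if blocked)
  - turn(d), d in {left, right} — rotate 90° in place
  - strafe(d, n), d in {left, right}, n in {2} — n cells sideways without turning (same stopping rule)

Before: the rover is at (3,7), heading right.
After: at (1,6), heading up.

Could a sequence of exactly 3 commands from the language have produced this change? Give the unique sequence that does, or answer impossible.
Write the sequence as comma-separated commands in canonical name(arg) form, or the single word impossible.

turn(left), strafe(left, 2), back(1)

key: running back(1) before turn(left) would end elsewhere — order is forced
t0: at (3,7), heading right
1. turn(left) → at (3,7), heading up
2. strafe(left, 2) → at (1,7), heading up
3. back(1) → at (1,6), heading up
no other 3-command option fits: unique.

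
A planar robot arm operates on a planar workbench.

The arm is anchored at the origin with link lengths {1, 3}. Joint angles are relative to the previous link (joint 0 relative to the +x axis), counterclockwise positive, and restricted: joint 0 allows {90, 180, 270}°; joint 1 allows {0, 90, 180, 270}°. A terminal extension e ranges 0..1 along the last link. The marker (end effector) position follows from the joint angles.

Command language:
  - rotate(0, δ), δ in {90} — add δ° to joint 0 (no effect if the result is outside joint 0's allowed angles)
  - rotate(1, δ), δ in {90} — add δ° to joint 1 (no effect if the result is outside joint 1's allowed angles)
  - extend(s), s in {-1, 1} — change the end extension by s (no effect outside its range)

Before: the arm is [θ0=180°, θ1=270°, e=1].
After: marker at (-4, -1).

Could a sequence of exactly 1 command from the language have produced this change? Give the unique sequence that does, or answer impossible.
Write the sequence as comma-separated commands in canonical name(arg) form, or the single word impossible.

rotate(0, 90)

begin: [θ0=180°, θ1=270°, e=1]
[1] after rotate(0, 90): [θ0=270°, θ1=270°, e=1]
all 4 alternatives checked — unique.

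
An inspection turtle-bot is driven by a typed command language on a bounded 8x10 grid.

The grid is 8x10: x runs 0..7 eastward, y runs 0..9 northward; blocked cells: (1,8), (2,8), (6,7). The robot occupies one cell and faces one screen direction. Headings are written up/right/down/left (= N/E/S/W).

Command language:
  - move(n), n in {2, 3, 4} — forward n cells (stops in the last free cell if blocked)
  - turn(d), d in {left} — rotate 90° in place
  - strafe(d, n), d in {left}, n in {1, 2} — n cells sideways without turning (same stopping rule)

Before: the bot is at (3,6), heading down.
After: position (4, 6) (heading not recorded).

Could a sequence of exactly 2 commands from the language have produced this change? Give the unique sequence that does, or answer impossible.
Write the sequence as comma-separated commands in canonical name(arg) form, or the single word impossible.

key: running turn(left) before strafe(left, 1) would end elsewhere — order is forced
initial: at (3,6), heading down
1. strafe(left, 1) → at (4,6), heading down
2. turn(left) → at (4,6), heading right
no rival 2-sequence matches.

strafe(left, 1), turn(left)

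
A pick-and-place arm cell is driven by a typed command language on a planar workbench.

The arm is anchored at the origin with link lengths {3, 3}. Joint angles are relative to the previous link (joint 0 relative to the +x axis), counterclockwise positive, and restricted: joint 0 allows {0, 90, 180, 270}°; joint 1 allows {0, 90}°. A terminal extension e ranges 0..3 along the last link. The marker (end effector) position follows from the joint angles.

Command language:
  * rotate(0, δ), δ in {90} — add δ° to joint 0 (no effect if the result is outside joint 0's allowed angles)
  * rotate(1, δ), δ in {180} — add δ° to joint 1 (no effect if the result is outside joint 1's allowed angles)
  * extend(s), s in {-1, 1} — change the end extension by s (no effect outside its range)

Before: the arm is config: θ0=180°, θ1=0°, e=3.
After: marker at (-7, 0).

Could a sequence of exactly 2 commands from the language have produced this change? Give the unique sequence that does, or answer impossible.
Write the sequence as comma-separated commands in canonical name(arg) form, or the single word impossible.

begin: config: θ0=180°, θ1=0°, e=3
[1] after extend(-1): config: θ0=180°, θ1=0°, e=2
[2] after extend(-1): config: θ0=180°, θ1=0°, e=1
uniquely the one of 16 2-step routes that fits.

extend(-1), extend(-1)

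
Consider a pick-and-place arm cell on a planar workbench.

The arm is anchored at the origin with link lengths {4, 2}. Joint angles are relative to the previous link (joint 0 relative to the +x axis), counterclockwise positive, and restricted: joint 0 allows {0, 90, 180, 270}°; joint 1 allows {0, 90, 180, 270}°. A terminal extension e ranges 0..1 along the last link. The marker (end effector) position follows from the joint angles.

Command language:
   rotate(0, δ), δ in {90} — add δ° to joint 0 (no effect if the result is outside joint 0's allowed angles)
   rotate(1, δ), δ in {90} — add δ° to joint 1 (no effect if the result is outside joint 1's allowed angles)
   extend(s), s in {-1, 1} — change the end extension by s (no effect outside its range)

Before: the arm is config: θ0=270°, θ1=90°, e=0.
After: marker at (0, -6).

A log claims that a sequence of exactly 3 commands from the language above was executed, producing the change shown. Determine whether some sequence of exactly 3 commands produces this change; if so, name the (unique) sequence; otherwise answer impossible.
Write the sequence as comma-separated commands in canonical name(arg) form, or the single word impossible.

rotate(1, 90), rotate(1, 90), rotate(1, 90)

from: config: θ0=270°, θ1=90°, e=0
1. rotate(1, 90) → config: θ0=270°, θ1=180°, e=0
2. rotate(1, 90) → config: θ0=270°, θ1=270°, e=0
3. rotate(1, 90) → config: θ0=270°, θ1=0°, e=0
no rival 3-sequence matches.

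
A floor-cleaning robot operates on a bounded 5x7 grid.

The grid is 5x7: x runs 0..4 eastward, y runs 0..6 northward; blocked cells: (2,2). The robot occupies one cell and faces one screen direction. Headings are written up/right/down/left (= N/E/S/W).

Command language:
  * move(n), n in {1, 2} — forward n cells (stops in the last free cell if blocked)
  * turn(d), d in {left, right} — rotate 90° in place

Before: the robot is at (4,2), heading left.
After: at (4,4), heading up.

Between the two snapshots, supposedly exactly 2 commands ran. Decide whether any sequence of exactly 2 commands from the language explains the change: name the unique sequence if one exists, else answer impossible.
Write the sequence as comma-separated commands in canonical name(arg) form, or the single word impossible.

key: position moved to (4,4) AND the heading swung to N — translation plus rotation needed
begin: at (4,2), heading left
1. turn(right) → at (4,2), heading up
2. move(2) → at (4,4), heading up
uniquely the one of 16 2-step routes that fits.

turn(right), move(2)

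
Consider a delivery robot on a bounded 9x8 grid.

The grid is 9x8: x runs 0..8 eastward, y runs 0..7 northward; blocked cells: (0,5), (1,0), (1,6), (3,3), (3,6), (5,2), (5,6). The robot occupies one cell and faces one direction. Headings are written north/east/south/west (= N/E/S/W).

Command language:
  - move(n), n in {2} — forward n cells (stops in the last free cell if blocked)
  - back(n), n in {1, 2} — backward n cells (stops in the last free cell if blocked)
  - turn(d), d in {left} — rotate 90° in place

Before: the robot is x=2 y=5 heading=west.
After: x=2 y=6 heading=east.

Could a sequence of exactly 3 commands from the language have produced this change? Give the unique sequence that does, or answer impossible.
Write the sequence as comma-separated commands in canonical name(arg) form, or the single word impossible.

turn(left), back(1), turn(left)

key: cell and facing (now E) both changed — the 3 commands mix motion and turning
t0: x=2 y=5 heading=west
step 1 (turn(left)): x=2 y=5 heading=south
step 2 (back(1)): x=2 y=6 heading=south
step 3 (turn(left)): x=2 y=6 heading=east
no rival 3-sequence matches.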